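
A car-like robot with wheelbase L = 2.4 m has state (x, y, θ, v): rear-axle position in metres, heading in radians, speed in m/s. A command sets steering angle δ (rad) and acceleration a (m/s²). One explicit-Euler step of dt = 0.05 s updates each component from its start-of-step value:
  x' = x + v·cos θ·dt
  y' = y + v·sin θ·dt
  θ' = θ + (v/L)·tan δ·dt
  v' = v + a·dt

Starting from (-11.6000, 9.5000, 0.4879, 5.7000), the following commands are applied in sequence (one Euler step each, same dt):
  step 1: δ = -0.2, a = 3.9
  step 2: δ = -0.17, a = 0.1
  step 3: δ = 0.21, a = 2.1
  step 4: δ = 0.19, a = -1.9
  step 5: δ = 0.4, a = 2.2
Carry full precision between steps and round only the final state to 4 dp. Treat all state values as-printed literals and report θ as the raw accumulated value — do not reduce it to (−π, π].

after step 1 (δ=-0.2, a=3.9): (-11.348254, 9.633600, 0.463828, 5.895000)
after step 2 (δ=-0.17, a=0.1): (-11.084645, 9.765464, 0.442747, 5.900000)
after step 3 (δ=0.21, a=2.1): (-10.818090, 9.891849, 0.468945, 6.005000)
after step 4 (δ=0.19, a=-1.9): (-10.550253, 10.027545, 0.493005, 5.910000)
after step 5 (δ=0.4, a=2.2): (-10.289943, 10.167398, 0.545062, 6.020000)

(-10.2899, 10.1674, 0.5451, 6.0200)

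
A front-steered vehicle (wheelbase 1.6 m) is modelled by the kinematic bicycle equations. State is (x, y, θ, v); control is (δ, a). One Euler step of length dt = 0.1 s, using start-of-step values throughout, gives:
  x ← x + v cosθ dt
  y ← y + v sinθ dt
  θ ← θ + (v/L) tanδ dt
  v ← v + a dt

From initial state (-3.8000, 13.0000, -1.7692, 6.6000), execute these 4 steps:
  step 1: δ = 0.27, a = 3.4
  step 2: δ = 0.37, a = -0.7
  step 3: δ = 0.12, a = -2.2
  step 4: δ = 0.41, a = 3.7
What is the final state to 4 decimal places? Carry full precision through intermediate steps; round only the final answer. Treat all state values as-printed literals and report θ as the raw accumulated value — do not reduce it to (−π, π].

(-3.8408, 10.3180, -1.2544, 7.0200)

after step 1 (δ=0.27, a=3.4): (-3.930089, 12.352948, -1.655037, 6.940000)
after step 2 (δ=0.37, a=-0.7): (-3.988483, 11.661409, -1.486802, 6.870000)
after step 3 (δ=0.12, a=-2.2): (-3.930847, 10.976831, -1.435028, 6.650000)
after step 4 (δ=0.41, a=3.7): (-3.840838, 10.317950, -1.254384, 7.020000)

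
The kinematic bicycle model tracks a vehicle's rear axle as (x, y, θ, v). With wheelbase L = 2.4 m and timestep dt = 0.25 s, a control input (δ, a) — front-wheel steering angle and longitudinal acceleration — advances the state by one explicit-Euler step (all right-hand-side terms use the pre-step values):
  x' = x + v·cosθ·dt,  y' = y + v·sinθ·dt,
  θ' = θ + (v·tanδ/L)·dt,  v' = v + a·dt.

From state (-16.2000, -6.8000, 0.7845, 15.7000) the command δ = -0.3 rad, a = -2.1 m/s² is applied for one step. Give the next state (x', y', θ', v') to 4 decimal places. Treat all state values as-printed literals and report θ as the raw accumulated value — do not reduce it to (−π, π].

x' = -16.2000 + 15.7000·cos(0.7845)·0.25 = -13.4221
y' = -6.8000 + 15.7000·sin(0.7845)·0.25 = -4.0271
θ' = 0.7845 + (15.7000/2.4)·tan(-0.3)·0.25 = 0.2786
v' = 15.7000 − 2.1000·0.25 = 15.1750

(-13.4221, -4.0271, 0.2786, 15.1750)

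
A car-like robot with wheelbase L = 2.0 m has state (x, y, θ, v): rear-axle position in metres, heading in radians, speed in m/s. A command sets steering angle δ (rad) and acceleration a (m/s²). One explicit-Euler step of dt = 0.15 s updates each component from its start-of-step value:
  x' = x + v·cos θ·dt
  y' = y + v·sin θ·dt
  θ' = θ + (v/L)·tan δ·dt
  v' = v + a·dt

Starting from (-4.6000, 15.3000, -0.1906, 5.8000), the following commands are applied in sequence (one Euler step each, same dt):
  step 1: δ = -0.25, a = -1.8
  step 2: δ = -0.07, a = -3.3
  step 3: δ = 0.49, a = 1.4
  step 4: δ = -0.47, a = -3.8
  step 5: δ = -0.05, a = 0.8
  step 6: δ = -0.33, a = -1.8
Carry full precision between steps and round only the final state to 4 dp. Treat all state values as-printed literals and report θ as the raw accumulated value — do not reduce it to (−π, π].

after step 1 (δ=-0.25, a=-1.8): (-3.745755, 15.135180, -0.301674, 5.530000)
after step 2 (δ=-0.07, a=-3.3): (-2.953715, 14.888720, -0.330754, 5.035000)
after step 3 (δ=0.49, a=1.4): (-2.239401, 14.643448, -0.129333, 5.245000)
after step 4 (δ=-0.47, a=-3.8): (-1.459222, 14.541979, -0.329154, 4.675000)
after step 5 (δ=-0.05, a=0.8): (-0.795618, 14.315305, -0.346700, 4.795000)
after step 6 (δ=-0.33, a=-1.8): (-0.119164, 14.070907, -0.469881, 4.525000)

(-0.1192, 14.0709, -0.4699, 4.5250)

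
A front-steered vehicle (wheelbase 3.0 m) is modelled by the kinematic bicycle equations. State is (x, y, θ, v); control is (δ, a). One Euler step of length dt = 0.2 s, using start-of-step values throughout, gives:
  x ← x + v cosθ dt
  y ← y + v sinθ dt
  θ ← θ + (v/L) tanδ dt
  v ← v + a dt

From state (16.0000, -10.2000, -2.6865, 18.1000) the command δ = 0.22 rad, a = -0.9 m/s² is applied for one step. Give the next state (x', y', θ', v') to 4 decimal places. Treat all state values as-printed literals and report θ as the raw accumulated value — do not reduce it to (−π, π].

x' = 16.0000 + 18.1000·cos(-2.6865)·0.2 = 12.7484
y' = -10.2000 + 18.1000·sin(-2.6865)·0.2 = -11.7912
θ' = -2.6865 + (18.1000/3.0)·tan(0.22)·0.2 = -2.4167
v' = 18.1000 − 0.9000·0.2 = 17.9200

(12.7484, -11.7912, -2.4167, 17.9200)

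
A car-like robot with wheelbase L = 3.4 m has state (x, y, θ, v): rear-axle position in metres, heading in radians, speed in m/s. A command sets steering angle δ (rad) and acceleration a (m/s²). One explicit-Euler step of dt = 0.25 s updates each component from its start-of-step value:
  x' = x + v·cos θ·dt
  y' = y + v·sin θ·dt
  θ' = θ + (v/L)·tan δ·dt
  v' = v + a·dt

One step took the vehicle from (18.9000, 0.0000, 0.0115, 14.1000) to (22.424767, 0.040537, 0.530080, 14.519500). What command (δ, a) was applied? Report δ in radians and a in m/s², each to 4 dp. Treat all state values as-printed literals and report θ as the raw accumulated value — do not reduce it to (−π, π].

a = (v'−v)/dt = (0.419500)/0.25 = 1.6780
Δθ = θ'−θ = 0.518580;  (v·dt/L) = 14.1000·0.25/3.4 = 1.036765
tan δ = Δθ·L/(v·dt) = 0.500191  →  δ = 0.4638

δ = 0.4638, a = 1.6780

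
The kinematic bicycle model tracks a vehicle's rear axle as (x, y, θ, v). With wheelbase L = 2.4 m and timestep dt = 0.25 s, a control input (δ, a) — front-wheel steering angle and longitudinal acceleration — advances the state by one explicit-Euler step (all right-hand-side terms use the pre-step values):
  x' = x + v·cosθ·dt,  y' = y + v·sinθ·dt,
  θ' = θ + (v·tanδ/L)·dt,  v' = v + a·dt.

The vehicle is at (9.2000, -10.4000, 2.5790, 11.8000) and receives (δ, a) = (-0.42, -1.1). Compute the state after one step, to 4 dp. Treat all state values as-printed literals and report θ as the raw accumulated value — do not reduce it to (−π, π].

(6.7047, -8.8265, 2.0301, 11.5250)

x' = 9.2000 + 11.8000·cos(2.5790)·0.25 = 6.7047
y' = -10.4000 + 11.8000·sin(2.5790)·0.25 = -8.8265
θ' = 2.5790 + (11.8000/2.4)·tan(-0.42)·0.25 = 2.0301
v' = 11.8000 − 1.1000·0.25 = 11.5250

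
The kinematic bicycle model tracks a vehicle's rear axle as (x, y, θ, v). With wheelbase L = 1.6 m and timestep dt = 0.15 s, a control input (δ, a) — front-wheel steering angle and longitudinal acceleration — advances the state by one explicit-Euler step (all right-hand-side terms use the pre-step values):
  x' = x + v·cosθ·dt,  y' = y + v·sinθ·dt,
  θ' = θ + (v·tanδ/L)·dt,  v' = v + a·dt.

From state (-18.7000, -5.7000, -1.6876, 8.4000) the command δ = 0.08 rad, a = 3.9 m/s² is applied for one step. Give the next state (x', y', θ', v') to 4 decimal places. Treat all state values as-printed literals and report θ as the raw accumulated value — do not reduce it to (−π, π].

(-18.8468, -6.9514, -1.6245, 8.9850)

x' = -18.7000 + 8.4000·cos(-1.6876)·0.15 = -18.8468
y' = -5.7000 + 8.4000·sin(-1.6876)·0.15 = -6.9514
θ' = -1.6876 + (8.4000/1.6)·tan(0.08)·0.15 = -1.6245
v' = 8.4000 + 3.9000·0.15 = 8.9850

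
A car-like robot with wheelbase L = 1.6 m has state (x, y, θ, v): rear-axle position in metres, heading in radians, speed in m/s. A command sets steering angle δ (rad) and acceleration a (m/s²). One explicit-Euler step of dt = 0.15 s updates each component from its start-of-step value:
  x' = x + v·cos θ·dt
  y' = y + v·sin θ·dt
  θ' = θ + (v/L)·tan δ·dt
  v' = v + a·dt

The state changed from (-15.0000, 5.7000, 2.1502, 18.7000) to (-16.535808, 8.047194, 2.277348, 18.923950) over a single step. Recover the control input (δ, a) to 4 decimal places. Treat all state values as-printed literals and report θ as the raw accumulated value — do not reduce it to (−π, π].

a = (v'−v)/dt = (0.223950)/0.15 = 1.4930
Δθ = θ'−θ = 0.127148;  (v·dt/L) = 18.7000·0.15/1.6 = 1.753125
tan δ = Δθ·L/(v·dt) = 0.072526  →  δ = 0.0724

δ = 0.0724, a = 1.4930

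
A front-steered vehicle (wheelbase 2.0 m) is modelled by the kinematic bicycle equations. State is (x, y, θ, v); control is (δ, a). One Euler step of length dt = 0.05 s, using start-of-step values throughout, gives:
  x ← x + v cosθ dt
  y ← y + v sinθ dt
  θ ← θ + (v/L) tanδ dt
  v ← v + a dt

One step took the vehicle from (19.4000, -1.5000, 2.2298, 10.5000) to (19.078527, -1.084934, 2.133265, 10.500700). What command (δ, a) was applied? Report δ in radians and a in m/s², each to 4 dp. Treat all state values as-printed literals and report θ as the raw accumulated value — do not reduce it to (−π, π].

δ = -0.3524, a = 0.0140

a = (v'−v)/dt = (0.000700)/0.05 = 0.0140
Δθ = θ'−θ = -0.096535;  (v·dt/L) = 10.5000·0.05/2.0 = 0.262500
tan δ = Δθ·L/(v·dt) = -0.367752  →  δ = -0.3524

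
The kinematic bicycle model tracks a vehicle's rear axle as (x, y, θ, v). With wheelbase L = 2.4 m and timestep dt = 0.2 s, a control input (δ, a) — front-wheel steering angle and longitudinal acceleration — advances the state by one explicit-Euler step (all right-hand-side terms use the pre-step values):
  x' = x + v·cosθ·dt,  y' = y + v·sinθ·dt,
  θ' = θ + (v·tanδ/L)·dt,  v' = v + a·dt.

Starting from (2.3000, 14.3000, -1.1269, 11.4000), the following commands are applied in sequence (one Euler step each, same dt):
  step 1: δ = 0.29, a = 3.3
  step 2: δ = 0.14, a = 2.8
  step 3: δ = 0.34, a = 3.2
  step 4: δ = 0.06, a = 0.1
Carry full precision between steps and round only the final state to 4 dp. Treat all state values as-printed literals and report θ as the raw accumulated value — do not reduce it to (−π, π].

after step 1 (δ=0.29, a=3.3): (3.279172, 12.240966, -0.843408, 12.060000)
after step 2 (δ=0.14, a=2.8): (4.882962, 10.439411, -0.701781, 12.620000)
after step 3 (δ=0.34, a=3.2): (6.810524, 8.809969, -0.329768, 13.260000)
after step 4 (δ=0.06, a=0.1): (9.319628, 7.951189, -0.263388, 13.280000)

(9.3196, 7.9512, -0.2634, 13.2800)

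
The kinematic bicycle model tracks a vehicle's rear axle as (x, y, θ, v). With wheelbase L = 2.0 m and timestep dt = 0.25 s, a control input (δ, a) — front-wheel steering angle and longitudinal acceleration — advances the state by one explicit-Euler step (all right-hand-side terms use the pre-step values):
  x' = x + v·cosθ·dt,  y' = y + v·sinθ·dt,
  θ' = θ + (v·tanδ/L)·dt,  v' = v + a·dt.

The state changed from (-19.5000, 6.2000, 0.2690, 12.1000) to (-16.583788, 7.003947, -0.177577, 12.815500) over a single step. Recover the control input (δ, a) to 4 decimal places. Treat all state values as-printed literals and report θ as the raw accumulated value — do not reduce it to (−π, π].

δ = -0.2871, a = 2.8620

a = (v'−v)/dt = (0.715500)/0.25 = 2.8620
Δθ = θ'−θ = -0.446577;  (v·dt/L) = 12.1000·0.25/2.0 = 1.512500
tan δ = Δθ·L/(v·dt) = -0.295258  →  δ = -0.2871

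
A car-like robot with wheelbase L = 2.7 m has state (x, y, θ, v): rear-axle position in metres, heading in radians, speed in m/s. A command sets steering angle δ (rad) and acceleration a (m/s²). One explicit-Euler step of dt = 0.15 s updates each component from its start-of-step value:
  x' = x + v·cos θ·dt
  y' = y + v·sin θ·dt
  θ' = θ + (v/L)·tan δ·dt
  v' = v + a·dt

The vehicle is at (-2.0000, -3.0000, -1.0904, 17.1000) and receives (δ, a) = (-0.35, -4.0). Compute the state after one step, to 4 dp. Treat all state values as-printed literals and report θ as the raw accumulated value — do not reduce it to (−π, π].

(-0.8146, -5.2747, -1.4372, 16.5000)

x' = -2.0000 + 17.1000·cos(-1.0904)·0.15 = -0.8146
y' = -3.0000 + 17.1000·sin(-1.0904)·0.15 = -5.2747
θ' = -1.0904 + (17.1000/2.7)·tan(-0.35)·0.15 = -1.4372
v' = 17.1000 − 4.0000·0.15 = 16.5000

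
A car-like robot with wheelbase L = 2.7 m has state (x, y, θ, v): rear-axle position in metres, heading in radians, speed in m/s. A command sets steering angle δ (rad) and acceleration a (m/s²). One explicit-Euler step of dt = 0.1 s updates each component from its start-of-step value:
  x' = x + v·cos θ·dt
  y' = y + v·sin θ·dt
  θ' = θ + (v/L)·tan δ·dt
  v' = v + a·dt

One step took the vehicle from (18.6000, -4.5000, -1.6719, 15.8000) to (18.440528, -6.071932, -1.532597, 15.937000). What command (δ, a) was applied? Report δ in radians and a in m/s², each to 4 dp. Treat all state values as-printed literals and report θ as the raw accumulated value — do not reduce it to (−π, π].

a = (v'−v)/dt = (0.137000)/0.1 = 1.3700
Δθ = θ'−θ = 0.139303;  (v·dt/L) = 15.8000·0.1/2.7 = 0.585185
tan δ = Δθ·L/(v·dt) = 0.238049  →  δ = 0.2337

δ = 0.2337, a = 1.3700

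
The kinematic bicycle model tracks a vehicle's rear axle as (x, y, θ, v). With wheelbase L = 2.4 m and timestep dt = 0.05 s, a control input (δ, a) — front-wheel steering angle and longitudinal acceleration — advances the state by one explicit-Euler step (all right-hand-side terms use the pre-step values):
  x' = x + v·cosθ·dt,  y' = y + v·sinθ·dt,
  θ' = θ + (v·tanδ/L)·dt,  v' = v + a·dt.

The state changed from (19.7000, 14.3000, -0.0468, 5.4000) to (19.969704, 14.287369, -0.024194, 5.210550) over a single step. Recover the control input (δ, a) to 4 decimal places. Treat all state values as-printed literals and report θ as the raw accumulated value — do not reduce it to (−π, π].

δ = 0.1983, a = -3.7890

a = (v'−v)/dt = (-0.189450)/0.05 = -3.7890
Δθ = θ'−θ = 0.022606;  (v·dt/L) = 5.4000·0.05/2.4 = 0.112500
tan δ = Δθ·L/(v·dt) = 0.200942  →  δ = 0.1983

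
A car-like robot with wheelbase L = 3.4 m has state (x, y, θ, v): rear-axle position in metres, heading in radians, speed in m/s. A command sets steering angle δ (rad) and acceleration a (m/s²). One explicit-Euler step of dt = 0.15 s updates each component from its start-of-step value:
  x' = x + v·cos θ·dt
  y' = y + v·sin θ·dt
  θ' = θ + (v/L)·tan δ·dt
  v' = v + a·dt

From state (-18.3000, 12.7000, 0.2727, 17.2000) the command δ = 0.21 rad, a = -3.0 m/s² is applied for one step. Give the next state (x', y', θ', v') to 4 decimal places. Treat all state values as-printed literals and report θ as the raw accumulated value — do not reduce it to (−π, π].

(-15.8153, 13.3949, 0.4344, 16.7500)

x' = -18.3000 + 17.2000·cos(0.2727)·0.15 = -15.8153
y' = 12.7000 + 17.2000·sin(0.2727)·0.15 = 13.3949
θ' = 0.2727 + (17.2000/3.4)·tan(0.21)·0.15 = 0.4344
v' = 17.2000 − 3.0000·0.15 = 16.7500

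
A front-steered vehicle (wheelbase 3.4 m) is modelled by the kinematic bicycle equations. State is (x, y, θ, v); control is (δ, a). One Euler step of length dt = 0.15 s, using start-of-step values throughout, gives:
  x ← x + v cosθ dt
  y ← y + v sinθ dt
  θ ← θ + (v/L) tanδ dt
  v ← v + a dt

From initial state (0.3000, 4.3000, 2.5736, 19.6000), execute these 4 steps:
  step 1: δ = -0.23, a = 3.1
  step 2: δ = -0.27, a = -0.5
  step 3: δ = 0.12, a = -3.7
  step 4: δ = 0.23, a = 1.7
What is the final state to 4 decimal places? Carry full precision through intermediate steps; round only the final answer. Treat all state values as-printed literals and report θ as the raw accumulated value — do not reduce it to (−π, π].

after step 1 (δ=-0.23, a=3.1): (-2.178369, 5.881546, 2.371135, 20.065000)
after step 2 (δ=-0.27, a=-0.5): (-4.338141, 7.977728, 2.126143, 19.990000)
after step 3 (δ=0.12, a=-3.7): (-5.919063, 10.525607, 2.232483, 19.435000)
after step 4 (δ=0.23, a=1.7): (-7.710335, 12.825614, 2.433244, 19.690000)

(-7.7103, 12.8256, 2.4332, 19.6900)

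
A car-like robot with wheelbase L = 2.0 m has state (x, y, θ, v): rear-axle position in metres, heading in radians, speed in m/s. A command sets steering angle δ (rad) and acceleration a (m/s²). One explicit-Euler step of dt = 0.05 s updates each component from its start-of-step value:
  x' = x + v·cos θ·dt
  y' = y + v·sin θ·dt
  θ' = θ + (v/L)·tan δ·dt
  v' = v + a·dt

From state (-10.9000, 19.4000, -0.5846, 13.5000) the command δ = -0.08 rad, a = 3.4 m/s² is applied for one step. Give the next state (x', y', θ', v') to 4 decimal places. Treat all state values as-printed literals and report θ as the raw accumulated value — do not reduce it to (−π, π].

(-10.3371, 19.0275, -0.6117, 13.6700)

x' = -10.9000 + 13.5000·cos(-0.5846)·0.05 = -10.3371
y' = 19.4000 + 13.5000·sin(-0.5846)·0.05 = 19.0275
θ' = -0.5846 + (13.5000/2.0)·tan(-0.08)·0.05 = -0.6117
v' = 13.5000 + 3.4000·0.05 = 13.6700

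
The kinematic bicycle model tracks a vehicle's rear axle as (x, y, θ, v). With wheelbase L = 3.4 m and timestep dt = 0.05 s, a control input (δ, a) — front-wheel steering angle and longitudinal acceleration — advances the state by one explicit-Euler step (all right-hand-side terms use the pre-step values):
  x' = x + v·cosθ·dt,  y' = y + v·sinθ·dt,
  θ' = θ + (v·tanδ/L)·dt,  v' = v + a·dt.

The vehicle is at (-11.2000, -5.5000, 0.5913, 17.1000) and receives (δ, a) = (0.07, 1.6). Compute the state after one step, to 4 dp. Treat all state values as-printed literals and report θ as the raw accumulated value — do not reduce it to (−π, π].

(-10.4902, -5.0234, 0.6089, 17.1800)

x' = -11.2000 + 17.1000·cos(0.5913)·0.05 = -10.4902
y' = -5.5000 + 17.1000·sin(0.5913)·0.05 = -5.0234
θ' = 0.5913 + (17.1000/3.4)·tan(0.07)·0.05 = 0.6089
v' = 17.1000 + 1.6000·0.05 = 17.1800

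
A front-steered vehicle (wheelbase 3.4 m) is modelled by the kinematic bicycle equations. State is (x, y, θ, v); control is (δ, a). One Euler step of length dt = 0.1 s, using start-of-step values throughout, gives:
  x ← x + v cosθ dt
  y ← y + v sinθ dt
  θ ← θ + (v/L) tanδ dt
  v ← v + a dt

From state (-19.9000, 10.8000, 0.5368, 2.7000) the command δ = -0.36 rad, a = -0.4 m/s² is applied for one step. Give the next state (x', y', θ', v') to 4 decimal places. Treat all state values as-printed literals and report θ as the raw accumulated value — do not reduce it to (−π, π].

(-19.6680, 10.9381, 0.5069, 2.6600)

x' = -19.9000 + 2.7000·cos(0.5368)·0.1 = -19.6680
y' = 10.8000 + 2.7000·sin(0.5368)·0.1 = 10.9381
θ' = 0.5368 + (2.7000/3.4)·tan(-0.36)·0.1 = 0.5069
v' = 2.7000 − 0.4000·0.1 = 2.6600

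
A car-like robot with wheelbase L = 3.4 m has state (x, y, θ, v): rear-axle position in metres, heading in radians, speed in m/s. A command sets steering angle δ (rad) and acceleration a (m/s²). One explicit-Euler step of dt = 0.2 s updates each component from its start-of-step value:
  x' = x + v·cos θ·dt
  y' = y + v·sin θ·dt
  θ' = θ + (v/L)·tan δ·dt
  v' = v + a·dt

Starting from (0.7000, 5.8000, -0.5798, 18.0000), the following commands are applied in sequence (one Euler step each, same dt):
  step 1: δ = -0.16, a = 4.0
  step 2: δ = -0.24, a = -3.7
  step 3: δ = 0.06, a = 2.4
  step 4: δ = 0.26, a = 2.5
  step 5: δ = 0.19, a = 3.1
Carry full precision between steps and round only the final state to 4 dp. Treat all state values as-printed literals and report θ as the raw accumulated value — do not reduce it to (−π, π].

after step 1 (δ=-0.16, a=4.0): (3.711660, 3.827716, -0.750672, 18.800000)
after step 2 (δ=-0.24, a=-3.7): (6.461086, 1.262905, -1.021300, 18.060000)
after step 3 (δ=0.06, a=2.4): (8.347481, -1.817364, -0.957482, 18.540000)
after step 4 (δ=0.26, a=2.5): (10.481733, -4.849563, -0.667363, 19.040000)
after step 5 (δ=0.19, a=3.1): (13.472753, -7.206397, -0.451964, 19.660000)

(13.4728, -7.2064, -0.4520, 19.6600)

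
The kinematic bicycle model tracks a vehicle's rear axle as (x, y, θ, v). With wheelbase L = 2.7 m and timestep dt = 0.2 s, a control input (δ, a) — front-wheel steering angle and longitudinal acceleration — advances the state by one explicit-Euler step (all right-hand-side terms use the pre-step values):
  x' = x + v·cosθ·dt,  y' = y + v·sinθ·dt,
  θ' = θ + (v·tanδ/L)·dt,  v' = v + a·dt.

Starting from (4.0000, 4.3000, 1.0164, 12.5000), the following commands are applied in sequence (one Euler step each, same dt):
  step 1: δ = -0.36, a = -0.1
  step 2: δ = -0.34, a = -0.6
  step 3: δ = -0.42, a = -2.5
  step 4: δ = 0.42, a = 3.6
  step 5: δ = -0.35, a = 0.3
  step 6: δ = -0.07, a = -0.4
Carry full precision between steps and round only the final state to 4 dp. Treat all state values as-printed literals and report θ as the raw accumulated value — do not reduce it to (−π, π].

(16.8846, 9.3984, -0.0815, 12.5600)

after step 1 (δ=-0.36, a=-0.1): (5.316075, 6.425546, 0.667879, 12.480000)
after step 2 (δ=-0.34, a=-0.6): (7.275778, 7.971374, 0.340869, 12.360000)
after step 3 (δ=-0.42, a=-2.5): (9.605550, 8.797778, -0.067993, 11.860000)
after step 4 (δ=0.42, a=3.6): (11.972069, 8.636622, 0.324329, 12.580000)
after step 5 (δ=-0.35, a=0.3): (14.356897, 9.438403, -0.015823, 12.640000)
after step 6 (δ=-0.07, a=-0.4): (16.884580, 9.398403, -0.081471, 12.560000)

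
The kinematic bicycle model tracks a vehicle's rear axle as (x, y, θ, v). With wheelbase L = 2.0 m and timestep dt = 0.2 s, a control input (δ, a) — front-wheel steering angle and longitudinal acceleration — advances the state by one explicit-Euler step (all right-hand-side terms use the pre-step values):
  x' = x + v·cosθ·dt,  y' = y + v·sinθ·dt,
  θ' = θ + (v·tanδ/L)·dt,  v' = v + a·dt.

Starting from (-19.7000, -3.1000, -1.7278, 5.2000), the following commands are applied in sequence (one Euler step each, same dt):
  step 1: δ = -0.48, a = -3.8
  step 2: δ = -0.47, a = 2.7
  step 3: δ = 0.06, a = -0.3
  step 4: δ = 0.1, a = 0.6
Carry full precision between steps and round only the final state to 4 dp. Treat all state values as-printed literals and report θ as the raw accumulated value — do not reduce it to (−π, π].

after step 1 (δ=-0.48, a=-3.8): (-19.862614, -4.127208, -1.998518, 4.440000)
after step 2 (δ=-0.47, a=2.7): (-20.230955, -4.935211, -2.224054, 4.980000)
after step 3 (δ=0.06, a=-0.3): (-20.836301, -5.726143, -2.194139, 4.920000)
after step 4 (δ=0.1, a=0.6): (-21.410713, -6.525084, -2.144774, 5.040000)

(-21.4107, -6.5251, -2.1448, 5.0400)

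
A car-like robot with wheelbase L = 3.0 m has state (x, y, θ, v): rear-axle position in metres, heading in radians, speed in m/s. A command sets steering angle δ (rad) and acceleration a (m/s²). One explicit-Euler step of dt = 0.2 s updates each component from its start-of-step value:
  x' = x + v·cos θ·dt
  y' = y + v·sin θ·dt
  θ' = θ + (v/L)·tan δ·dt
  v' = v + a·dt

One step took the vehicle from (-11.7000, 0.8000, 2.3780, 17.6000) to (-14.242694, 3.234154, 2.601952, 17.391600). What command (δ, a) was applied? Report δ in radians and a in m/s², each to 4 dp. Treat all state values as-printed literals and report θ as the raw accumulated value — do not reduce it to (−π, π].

δ = 0.1886, a = -1.0420

a = (v'−v)/dt = (-0.208400)/0.2 = -1.0420
Δθ = θ'−θ = 0.223952;  (v·dt/L) = 17.6000·0.2/3.0 = 1.173333
tan δ = Δθ·L/(v·dt) = 0.190868  →  δ = 0.1886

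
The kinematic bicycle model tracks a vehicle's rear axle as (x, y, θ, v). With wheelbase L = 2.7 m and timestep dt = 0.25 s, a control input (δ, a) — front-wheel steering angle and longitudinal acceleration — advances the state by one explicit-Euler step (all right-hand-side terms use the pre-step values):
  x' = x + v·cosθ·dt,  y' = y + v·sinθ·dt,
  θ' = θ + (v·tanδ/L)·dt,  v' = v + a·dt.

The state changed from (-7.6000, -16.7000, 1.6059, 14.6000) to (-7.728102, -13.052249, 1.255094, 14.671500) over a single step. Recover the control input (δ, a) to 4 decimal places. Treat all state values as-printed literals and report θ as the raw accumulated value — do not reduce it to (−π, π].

a = (v'−v)/dt = (0.071500)/0.25 = 0.2860
Δθ = θ'−θ = -0.350806;  (v·dt/L) = 14.6000·0.25/2.7 = 1.351852
tan δ = Δθ·L/(v·dt) = -0.259500  →  δ = -0.2539

δ = -0.2539, a = 0.2860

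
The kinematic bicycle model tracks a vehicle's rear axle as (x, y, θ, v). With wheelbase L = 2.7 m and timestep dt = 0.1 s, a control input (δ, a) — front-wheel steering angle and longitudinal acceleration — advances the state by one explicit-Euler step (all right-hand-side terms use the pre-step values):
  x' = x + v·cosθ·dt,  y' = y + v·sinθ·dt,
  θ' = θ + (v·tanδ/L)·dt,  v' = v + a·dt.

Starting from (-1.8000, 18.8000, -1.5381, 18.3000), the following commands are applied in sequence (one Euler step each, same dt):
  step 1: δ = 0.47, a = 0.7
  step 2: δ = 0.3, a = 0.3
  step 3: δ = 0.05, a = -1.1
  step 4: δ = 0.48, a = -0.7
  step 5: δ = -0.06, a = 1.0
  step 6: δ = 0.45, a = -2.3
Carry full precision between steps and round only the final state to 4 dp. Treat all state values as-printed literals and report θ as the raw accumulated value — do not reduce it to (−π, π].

(4.0007, 10.1310, -0.3094, 18.0900)

after step 1 (δ=0.47, a=0.7): (-1.740176, 16.970978, -1.193812, 18.370000)
after step 2 (δ=0.3, a=0.3): (-1.063943, 15.262974, -0.983349, 18.400000)
after step 3 (δ=0.05, a=-1.1): (-0.044145, 13.731435, -0.949246, 18.290000)
after step 4 (δ=0.48, a=-0.7): (1.020875, 12.244501, -0.596581, 18.220000)
after step 5 (δ=-0.06, a=1.0): (2.528145, 11.220870, -0.637118, 18.320000)
after step 6 (δ=0.45, a=-2.3): (4.000731, 10.131047, -0.309356, 18.090000)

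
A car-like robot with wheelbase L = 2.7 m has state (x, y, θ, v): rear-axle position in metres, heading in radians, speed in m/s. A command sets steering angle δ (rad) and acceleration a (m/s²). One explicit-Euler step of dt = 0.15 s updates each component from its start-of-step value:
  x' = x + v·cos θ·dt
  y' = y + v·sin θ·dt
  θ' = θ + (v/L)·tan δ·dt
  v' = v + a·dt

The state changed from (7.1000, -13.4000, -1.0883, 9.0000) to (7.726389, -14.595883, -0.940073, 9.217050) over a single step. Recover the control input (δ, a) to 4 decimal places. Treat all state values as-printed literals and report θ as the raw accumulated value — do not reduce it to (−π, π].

δ = 0.2882, a = 1.4470

a = (v'−v)/dt = (0.217050)/0.15 = 1.4470
Δθ = θ'−θ = 0.148227;  (v·dt/L) = 9.0000·0.15/2.7 = 0.500000
tan δ = Δθ·L/(v·dt) = 0.296454  →  δ = 0.2882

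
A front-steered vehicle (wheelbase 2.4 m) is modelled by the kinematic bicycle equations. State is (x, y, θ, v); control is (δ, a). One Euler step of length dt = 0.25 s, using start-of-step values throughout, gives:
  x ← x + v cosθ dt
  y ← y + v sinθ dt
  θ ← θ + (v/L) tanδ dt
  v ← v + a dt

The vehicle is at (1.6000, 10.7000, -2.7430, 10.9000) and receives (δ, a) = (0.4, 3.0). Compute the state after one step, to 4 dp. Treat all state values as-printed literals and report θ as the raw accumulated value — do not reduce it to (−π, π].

x' = 1.6000 + 10.9000·cos(-2.7430)·0.25 = -0.9114
y' = 10.7000 + 10.9000·sin(-2.7430)·0.25 = 9.6424
θ' = -2.7430 + (10.9000/2.4)·tan(0.4)·0.25 = -2.2630
v' = 10.9000 + 3.0000·0.25 = 11.6500

(-0.9114, 9.6424, -2.2630, 11.6500)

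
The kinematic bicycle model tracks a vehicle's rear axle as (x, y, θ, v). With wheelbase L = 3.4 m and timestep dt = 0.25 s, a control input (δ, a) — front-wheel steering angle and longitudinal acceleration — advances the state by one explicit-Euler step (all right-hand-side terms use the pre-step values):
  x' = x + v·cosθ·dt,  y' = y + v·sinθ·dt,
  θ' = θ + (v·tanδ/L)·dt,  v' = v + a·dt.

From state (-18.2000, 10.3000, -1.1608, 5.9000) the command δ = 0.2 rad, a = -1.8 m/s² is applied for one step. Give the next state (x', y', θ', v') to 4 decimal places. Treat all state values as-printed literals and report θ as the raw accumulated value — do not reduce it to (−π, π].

x' = -18.2000 + 5.9000·cos(-1.1608)·0.25 = -17.6121
y' = 10.3000 + 5.9000·sin(-1.1608)·0.25 = 8.9472
θ' = -1.1608 + (5.9000/3.4)·tan(0.2)·0.25 = -1.0729
v' = 5.9000 − 1.8000·0.25 = 5.4500

(-17.6121, 8.9472, -1.0729, 5.4500)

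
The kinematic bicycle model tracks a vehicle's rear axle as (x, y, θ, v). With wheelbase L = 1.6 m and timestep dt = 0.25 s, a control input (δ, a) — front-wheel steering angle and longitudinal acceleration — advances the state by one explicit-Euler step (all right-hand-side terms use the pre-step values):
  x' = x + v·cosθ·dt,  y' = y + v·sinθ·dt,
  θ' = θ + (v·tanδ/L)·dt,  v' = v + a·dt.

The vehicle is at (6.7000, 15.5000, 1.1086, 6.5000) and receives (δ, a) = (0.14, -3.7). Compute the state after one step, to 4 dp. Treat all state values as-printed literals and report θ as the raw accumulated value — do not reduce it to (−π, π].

x' = 6.7000 + 6.5000·cos(1.1086)·0.25 = 7.4246
y' = 15.5000 + 6.5000·sin(1.1086)·0.25 = 16.9545
θ' = 1.1086 + (6.5000/1.6)·tan(0.14)·0.25 = 1.2517
v' = 6.5000 − 3.7000·0.25 = 5.5750

(7.4246, 16.9545, 1.2517, 5.5750)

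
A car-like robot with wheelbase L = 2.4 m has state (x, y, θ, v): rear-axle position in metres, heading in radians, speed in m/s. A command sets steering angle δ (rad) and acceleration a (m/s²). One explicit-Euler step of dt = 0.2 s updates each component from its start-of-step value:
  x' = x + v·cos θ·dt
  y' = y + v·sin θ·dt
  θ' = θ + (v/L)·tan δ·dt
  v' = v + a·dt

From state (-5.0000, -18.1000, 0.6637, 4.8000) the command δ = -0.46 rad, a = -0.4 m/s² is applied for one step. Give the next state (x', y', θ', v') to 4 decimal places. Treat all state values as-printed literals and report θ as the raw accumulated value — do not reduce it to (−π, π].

(-4.2438, -17.5086, 0.4655, 4.7200)

x' = -5.0000 + 4.8000·cos(0.6637)·0.2 = -4.2438
y' = -18.1000 + 4.8000·sin(0.6637)·0.2 = -17.5086
θ' = 0.6637 + (4.8000/2.4)·tan(-0.46)·0.2 = 0.4655
v' = 4.8000 − 0.4000·0.2 = 4.7200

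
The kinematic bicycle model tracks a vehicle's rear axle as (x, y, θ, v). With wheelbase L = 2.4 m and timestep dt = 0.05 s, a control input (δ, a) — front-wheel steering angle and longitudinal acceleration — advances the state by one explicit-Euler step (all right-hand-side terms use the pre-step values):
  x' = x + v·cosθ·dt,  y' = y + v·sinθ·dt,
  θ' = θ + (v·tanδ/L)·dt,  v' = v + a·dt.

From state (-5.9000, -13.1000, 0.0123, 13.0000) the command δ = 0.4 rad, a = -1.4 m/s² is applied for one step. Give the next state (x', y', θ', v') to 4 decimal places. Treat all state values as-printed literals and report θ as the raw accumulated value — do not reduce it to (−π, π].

(-5.2500, -13.0920, 0.1268, 12.9300)

x' = -5.9000 + 13.0000·cos(0.0123)·0.05 = -5.2500
y' = -13.1000 + 13.0000·sin(0.0123)·0.05 = -13.0920
θ' = 0.0123 + (13.0000/2.4)·tan(0.4)·0.05 = 0.1268
v' = 13.0000 − 1.4000·0.05 = 12.9300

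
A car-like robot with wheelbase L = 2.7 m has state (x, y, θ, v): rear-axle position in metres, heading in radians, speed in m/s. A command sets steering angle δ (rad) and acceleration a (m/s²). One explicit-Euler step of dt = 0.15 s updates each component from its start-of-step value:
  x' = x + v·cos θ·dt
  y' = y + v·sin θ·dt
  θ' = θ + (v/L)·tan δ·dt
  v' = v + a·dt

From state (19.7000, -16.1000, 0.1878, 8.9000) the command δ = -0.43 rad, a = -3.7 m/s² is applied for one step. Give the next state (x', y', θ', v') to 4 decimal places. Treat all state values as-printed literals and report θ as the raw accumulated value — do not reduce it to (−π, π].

x' = 19.7000 + 8.9000·cos(0.1878)·0.15 = 21.0115
y' = -16.1000 + 8.9000·sin(0.1878)·0.15 = -15.8508
θ' = 0.1878 + (8.9000/2.7)·tan(-0.43)·0.15 = -0.0390
v' = 8.9000 − 3.7000·0.15 = 8.3450

(21.0115, -15.8508, -0.0390, 8.3450)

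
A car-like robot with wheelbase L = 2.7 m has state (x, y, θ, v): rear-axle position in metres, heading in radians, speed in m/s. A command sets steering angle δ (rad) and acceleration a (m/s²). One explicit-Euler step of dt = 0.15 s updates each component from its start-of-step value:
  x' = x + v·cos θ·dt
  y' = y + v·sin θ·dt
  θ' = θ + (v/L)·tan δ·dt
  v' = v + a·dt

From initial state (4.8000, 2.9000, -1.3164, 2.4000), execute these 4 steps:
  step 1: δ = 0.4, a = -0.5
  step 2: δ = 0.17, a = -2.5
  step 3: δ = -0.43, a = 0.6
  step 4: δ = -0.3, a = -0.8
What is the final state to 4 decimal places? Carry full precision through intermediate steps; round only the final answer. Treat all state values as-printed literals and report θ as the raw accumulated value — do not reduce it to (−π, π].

(5.1784, 1.6493, -1.3226, 1.9200)

after step 1 (δ=0.4, a=-0.5): (4.890598, 2.551586, -1.260028, 2.325000)
after step 2 (δ=0.17, a=-2.5): (4.997243, 2.219542, -1.237855, 1.950000)
after step 3 (δ=-0.43, a=0.6): (5.092839, 1.943105, -1.287539, 2.040000)
after step 4 (δ=-0.3, a=-0.8): (5.178361, 1.649299, -1.322597, 1.920000)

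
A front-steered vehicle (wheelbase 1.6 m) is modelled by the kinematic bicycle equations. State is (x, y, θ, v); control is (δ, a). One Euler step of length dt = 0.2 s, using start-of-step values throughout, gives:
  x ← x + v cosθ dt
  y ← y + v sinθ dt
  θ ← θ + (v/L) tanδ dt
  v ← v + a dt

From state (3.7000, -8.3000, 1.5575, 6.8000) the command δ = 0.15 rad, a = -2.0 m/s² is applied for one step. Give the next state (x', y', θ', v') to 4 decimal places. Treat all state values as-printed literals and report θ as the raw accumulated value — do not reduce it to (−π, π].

(3.7181, -6.9401, 1.6860, 6.4000)

x' = 3.7000 + 6.8000·cos(1.5575)·0.2 = 3.7181
y' = -8.3000 + 6.8000·sin(1.5575)·0.2 = -6.9401
θ' = 1.5575 + (6.8000/1.6)·tan(0.15)·0.2 = 1.6860
v' = 6.8000 − 2.0000·0.2 = 6.4000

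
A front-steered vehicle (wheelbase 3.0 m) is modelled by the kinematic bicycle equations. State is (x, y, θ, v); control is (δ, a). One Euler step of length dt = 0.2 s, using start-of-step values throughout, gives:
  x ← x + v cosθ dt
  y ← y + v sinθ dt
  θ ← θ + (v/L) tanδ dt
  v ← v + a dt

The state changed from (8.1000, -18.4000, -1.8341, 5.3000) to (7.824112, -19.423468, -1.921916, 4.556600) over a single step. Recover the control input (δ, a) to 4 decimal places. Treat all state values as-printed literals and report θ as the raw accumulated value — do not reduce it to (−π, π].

δ = -0.2436, a = -3.7170

a = (v'−v)/dt = (-0.743400)/0.2 = -3.7170
Δθ = θ'−θ = -0.087816;  (v·dt/L) = 5.3000·0.2/3.0 = 0.353333
tan δ = Δθ·L/(v·dt) = -0.248536  →  δ = -0.2436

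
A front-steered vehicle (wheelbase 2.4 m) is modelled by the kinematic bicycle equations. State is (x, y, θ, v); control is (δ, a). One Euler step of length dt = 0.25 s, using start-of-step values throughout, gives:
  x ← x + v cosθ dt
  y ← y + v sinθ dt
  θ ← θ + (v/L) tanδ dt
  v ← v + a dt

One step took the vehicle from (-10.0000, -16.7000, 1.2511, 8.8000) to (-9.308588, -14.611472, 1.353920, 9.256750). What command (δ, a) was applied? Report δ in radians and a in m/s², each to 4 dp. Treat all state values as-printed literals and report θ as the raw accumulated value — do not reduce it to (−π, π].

δ = 0.1117, a = 1.8270

a = (v'−v)/dt = (0.456750)/0.25 = 1.8270
Δθ = θ'−θ = 0.102820;  (v·dt/L) = 8.8000·0.25/2.4 = 0.916667
tan δ = Δθ·L/(v·dt) = 0.112167  →  δ = 0.1117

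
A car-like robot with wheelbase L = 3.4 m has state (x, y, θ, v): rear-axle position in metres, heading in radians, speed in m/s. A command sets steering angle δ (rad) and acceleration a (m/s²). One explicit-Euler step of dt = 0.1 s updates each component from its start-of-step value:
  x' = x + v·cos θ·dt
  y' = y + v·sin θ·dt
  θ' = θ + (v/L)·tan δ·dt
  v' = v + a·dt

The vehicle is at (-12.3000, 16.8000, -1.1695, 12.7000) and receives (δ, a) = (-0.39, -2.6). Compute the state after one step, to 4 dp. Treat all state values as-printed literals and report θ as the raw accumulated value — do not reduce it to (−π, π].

x' = -12.3000 + 12.7000·cos(-1.1695)·0.1 = -11.8039
y' = 16.8000 + 12.7000·sin(-1.1695)·0.1 = 15.6309
θ' = -1.1695 + (12.7000/3.4)·tan(-0.39)·0.1 = -1.3230
v' = 12.7000 − 2.6000·0.1 = 12.4400

(-11.8039, 15.6309, -1.3230, 12.4400)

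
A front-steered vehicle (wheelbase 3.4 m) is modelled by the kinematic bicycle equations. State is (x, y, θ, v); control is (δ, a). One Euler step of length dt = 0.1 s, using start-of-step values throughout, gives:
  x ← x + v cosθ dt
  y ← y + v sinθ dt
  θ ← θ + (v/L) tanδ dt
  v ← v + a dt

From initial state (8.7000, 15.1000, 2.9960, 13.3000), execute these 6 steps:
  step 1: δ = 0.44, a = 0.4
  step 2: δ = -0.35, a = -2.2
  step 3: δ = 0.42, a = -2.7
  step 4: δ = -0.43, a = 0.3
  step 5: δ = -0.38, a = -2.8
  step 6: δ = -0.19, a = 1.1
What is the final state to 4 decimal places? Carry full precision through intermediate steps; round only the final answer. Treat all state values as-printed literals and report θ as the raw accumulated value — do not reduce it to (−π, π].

(0.9647, 15.7478, 2.8134, 12.7100)

after step 1 (δ=0.44, a=0.4): (7.384071, 15.292955, 3.180158, 13.340000)
after step 2 (δ=-0.35, a=-2.2): (6.051063, 15.241521, 3.036938, 13.120000)
after step 3 (δ=0.42, a=-2.7): (4.746241, 15.378577, 3.209263, 12.850000)
after step 4 (δ=-0.43, a=0.3): (3.464183, 15.291687, 3.035931, 12.880000)
after step 5 (δ=-0.38, a=-2.8): (2.183366, 15.427527, 2.884624, 12.600000)
after step 6 (δ=-0.19, a=1.1): (0.964738, 15.747755, 2.813353, 12.710000)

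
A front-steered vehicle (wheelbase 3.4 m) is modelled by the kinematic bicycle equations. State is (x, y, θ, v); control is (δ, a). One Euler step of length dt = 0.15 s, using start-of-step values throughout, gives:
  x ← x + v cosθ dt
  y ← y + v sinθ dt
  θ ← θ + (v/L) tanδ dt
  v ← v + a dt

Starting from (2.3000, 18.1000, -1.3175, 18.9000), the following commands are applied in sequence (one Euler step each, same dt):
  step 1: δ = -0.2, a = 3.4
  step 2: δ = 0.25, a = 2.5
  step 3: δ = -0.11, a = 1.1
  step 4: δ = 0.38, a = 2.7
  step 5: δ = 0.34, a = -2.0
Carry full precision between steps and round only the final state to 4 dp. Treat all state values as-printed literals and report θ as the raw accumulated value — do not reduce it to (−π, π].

(6.3713, 4.1027, -0.6951, 20.0550)

after step 1 (δ=-0.2, a=3.4): (3.010441, 15.355460, -1.486524, 19.410000)
after step 2 (δ=0.25, a=2.5): (3.255508, 12.454292, -1.267869, 19.785000)
after step 3 (δ=-0.11, a=1.1): (4.140834, 9.621672, -1.364274, 19.950000)
after step 4 (δ=0.38, a=2.7): (4.754469, 6.692763, -1.012732, 20.355000)
after step 5 (δ=0.34, a=-2.0): (6.371304, 4.102747, -0.695071, 20.055000)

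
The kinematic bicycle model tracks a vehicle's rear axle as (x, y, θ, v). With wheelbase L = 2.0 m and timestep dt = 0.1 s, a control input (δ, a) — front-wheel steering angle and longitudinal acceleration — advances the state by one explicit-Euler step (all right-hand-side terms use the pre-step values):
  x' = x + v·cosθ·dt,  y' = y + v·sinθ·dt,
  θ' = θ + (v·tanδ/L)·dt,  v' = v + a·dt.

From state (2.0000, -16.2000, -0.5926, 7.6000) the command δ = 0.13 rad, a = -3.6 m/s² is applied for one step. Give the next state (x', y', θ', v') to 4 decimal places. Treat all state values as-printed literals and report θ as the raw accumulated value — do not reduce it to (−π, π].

x' = 2.0000 + 7.6000·cos(-0.5926)·0.1 = 2.6304
y' = -16.2000 + 7.6000·sin(-0.5926)·0.1 = -16.6245
θ' = -0.5926 + (7.6000/2.0)·tan(0.13)·0.1 = -0.5429
v' = 7.6000 − 3.6000·0.1 = 7.2400

(2.6304, -16.6245, -0.5429, 7.2400)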